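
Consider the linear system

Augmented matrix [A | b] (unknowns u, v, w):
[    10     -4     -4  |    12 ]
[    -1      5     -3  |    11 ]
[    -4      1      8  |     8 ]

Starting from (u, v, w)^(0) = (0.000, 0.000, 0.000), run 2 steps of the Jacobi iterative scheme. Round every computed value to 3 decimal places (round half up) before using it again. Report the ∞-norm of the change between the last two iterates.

Iteration 1:
  u = (12 - (-4)·0.000 - (-4)·0.000) / (10) = 1.200
  v = (11 - (-1)·0.000 - (-3)·0.000) / (5) = 2.200
  w = (8 - (-4)·0.000 - (1)·0.000) / (8) = 1.000
Iteration 2:
  u = (12 - (-4)·2.200 - (-4)·1.000) / (10) = 2.480
  v = (11 - (-1)·1.200 - (-3)·1.000) / (5) = 3.040
  w = (8 - (-4)·1.200 - (1)·2.200) / (8) = 1.325
Change: (1.280, 0.840, 0.325) → max |·| = 1.280

1.280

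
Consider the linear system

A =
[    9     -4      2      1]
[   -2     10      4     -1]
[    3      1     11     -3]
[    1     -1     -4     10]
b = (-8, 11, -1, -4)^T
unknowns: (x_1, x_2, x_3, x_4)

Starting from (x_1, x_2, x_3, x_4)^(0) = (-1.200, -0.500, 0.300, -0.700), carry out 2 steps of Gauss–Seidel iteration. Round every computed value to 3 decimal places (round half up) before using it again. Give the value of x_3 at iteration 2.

Iteration 1:
  x_1 = (-8 - (-4)·-0.500 - (2)·0.300 - (1)·-0.700) / (9) = -1.100
  x_2 = (11 - (-2)·-1.100 - (4)·0.300 - (-1)·-0.700) / (10) = 0.690
  x_3 = (-1 - (3)·-1.100 - (1)·0.690 - (-3)·-0.700) / (11) = -0.045
  x_4 = (-4 - (1)·-1.100 - (-1)·0.690 - (-4)·-0.045) / (10) = -0.239
Iteration 2:
  x_1 = (-8 - (-4)·0.690 - (2)·-0.045 - (1)·-0.239) / (9) = -0.546
  x_2 = (11 - (-2)·-0.546 - (4)·-0.045 - (-1)·-0.239) / (10) = 0.985
  x_3 = (-1 - (3)·-0.546 - (1)·0.985 - (-3)·-0.239) / (11) = -0.097
  x_4 = (-4 - (1)·-0.546 - (-1)·0.985 - (-4)·-0.097) / (10) = -0.286

-0.097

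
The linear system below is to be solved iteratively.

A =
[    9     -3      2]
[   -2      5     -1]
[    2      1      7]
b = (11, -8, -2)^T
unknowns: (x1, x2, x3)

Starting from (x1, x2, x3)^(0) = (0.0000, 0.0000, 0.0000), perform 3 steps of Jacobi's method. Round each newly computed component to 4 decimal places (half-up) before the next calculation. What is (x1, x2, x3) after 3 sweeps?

Iteration 1:
  x1 = (11 - (-3)·0.0000 - (2)·0.0000) / (9) = 1.2222
  x2 = (-8 - (-2)·0.0000 - (-1)·0.0000) / (5) = -1.6000
  x3 = (-2 - (2)·0.0000 - (1)·0.0000) / (7) = -0.2857
Iteration 2:
  x1 = (11 - (-3)·-1.6000 - (2)·-0.2857) / (9) = 0.7524
  x2 = (-8 - (-2)·1.2222 - (-1)·-0.2857) / (5) = -1.1683
  x3 = (-2 - (2)·1.2222 - (1)·-1.6000) / (7) = -0.4063
Iteration 3:
  x1 = (11 - (-3)·-1.1683 - (2)·-0.4063) / (9) = 0.9231
  x2 = (-8 - (-2)·0.7524 - (-1)·-0.4063) / (5) = -1.3803
  x3 = (-2 - (2)·0.7524 - (1)·-1.1683) / (7) = -0.3338

(0.9231, -1.3803, -0.3338)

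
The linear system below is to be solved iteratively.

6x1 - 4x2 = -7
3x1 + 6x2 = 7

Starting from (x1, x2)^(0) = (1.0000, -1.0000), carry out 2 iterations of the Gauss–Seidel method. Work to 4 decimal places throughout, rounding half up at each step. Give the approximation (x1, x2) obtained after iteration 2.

(0.2222, 1.0556)

Iteration 1:
  x1 = (-7 - (-4)·-1.0000) / (6) = -1.8333
  x2 = (7 - (3)·-1.8333) / (6) = 2.0833
Iteration 2:
  x1 = (-7 - (-4)·2.0833) / (6) = 0.2222
  x2 = (7 - (3)·0.2222) / (6) = 1.0556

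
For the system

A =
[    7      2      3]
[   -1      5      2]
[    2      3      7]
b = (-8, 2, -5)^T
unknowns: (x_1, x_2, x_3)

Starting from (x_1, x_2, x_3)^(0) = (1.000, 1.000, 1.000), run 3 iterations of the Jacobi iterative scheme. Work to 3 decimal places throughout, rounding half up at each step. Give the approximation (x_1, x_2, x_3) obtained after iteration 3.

Iteration 1:
  x_1 = (-8 - (2)·1.000 - (3)·1.000) / (7) = -1.857
  x_2 = (2 - (-1)·1.000 - (2)·1.000) / (5) = 0.200
  x_3 = (-5 - (2)·1.000 - (3)·1.000) / (7) = -1.429
Iteration 2:
  x_1 = (-8 - (2)·0.200 - (3)·-1.429) / (7) = -0.588
  x_2 = (2 - (-1)·-1.857 - (2)·-1.429) / (5) = 0.600
  x_3 = (-5 - (2)·-1.857 - (3)·0.200) / (7) = -0.269
Iteration 3:
  x_1 = (-8 - (2)·0.600 - (3)·-0.269) / (7) = -1.199
  x_2 = (2 - (-1)·-0.588 - (2)·-0.269) / (5) = 0.390
  x_3 = (-5 - (2)·-0.588 - (3)·0.600) / (7) = -0.803

(-1.199, 0.390, -0.803)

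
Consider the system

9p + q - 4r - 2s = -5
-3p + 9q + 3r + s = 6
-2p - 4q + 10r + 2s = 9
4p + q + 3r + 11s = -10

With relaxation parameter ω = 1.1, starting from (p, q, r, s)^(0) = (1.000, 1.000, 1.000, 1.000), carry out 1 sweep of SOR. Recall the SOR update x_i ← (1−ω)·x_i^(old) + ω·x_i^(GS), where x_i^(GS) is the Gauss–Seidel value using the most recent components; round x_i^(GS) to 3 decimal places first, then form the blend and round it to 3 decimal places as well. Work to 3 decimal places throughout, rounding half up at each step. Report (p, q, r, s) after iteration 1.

Iteration 1:
  p: GS value = (-5 - (1)·1.000 - (-4)·1.000 - (-2)·1.000) / (9) = 0.000;  p ← (1−ω)·1.000 + ω·0.000 = -0.100
  q: GS value = (6 - (-3)·-0.100 - (3)·1.000 - (1)·1.000) / (9) = 0.189;  q ← (1−ω)·1.000 + ω·0.189 = 0.108
  r: GS value = (9 - (-2)·-0.100 - (-4)·0.108 - (2)·1.000) / (10) = 0.723;  r ← (1−ω)·1.000 + ω·0.723 = 0.695
  s: GS value = (-10 - (4)·-0.100 - (1)·0.108 - (3)·0.695) / (11) = -1.072;  s ← (1−ω)·1.000 + ω·-1.072 = -1.279

(-0.100, 0.108, 0.695, -1.279)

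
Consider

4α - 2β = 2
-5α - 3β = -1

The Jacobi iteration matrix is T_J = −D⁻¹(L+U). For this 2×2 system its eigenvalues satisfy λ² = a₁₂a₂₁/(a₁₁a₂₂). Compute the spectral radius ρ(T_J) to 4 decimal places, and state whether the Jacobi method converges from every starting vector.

0.9129

a₁₂a₂₁/(a₁₁a₂₂) = (-2)·(-5) / ((4)·(-3)) = -0.833333
ρ = √|-0.833333| = √0.833333 = 0.9129
ρ < 1, so Jacobi converges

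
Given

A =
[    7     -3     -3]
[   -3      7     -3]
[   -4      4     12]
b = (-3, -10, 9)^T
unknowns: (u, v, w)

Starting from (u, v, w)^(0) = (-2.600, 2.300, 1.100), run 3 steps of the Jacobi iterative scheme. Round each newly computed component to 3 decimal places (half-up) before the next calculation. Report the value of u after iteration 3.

-0.250

Iteration 1:
  u = (-3 - (-3)·2.300 - (-3)·1.100) / (7) = 1.029
  v = (-10 - (-3)·-2.600 - (-3)·1.100) / (7) = -2.071
  w = (9 - (-4)·-2.600 - (4)·2.300) / (12) = -0.883
Iteration 2:
  u = (-3 - (-3)·-2.071 - (-3)·-0.883) / (7) = -1.695
  v = (-10 - (-3)·1.029 - (-3)·-0.883) / (7) = -1.366
  w = (9 - (-4)·1.029 - (4)·-2.071) / (12) = 1.783
Iteration 3:
  u = (-3 - (-3)·-1.366 - (-3)·1.783) / (7) = -0.250
  v = (-10 - (-3)·-1.695 - (-3)·1.783) / (7) = -1.391
  w = (9 - (-4)·-1.695 - (4)·-1.366) / (12) = 0.640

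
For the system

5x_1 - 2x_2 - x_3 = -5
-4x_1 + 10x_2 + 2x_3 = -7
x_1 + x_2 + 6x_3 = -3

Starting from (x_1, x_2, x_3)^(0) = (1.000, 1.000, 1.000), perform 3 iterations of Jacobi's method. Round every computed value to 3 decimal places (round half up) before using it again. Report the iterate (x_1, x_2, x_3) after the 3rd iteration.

(-1.347, -1.177, -0.157)

Iteration 1:
  x_1 = (-5 - (-2)·1.000 - (-1)·1.000) / (5) = -0.400
  x_2 = (-7 - (-4)·1.000 - (2)·1.000) / (10) = -0.500
  x_3 = (-3 - (1)·1.000 - (1)·1.000) / (6) = -0.833
Iteration 2:
  x_1 = (-5 - (-2)·-0.500 - (-1)·-0.833) / (5) = -1.367
  x_2 = (-7 - (-4)·-0.400 - (2)·-0.833) / (10) = -0.693
  x_3 = (-3 - (1)·-0.400 - (1)·-0.500) / (6) = -0.350
Iteration 3:
  x_1 = (-5 - (-2)·-0.693 - (-1)·-0.350) / (5) = -1.347
  x_2 = (-7 - (-4)·-1.367 - (2)·-0.350) / (10) = -1.177
  x_3 = (-3 - (1)·-1.367 - (1)·-0.693) / (6) = -0.157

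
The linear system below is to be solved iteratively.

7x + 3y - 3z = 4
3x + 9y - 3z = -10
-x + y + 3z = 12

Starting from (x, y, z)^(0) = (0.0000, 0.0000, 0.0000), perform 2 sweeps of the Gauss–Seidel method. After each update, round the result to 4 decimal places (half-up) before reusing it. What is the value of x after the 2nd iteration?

Iteration 1:
  x = (4 - (3)·0.0000 - (-3)·0.0000) / (7) = 0.5714
  y = (-10 - (3)·0.5714 - (-3)·0.0000) / (9) = -1.3016
  z = (12 - (-1)·0.5714 - (1)·-1.3016) / (3) = 4.6243
Iteration 2:
  x = (4 - (3)·-1.3016 - (-3)·4.6243) / (7) = 3.1111
  y = (-10 - (3)·3.1111 - (-3)·4.6243) / (9) = -0.6067
  z = (12 - (-1)·3.1111 - (1)·-0.6067) / (3) = 5.2393

3.1111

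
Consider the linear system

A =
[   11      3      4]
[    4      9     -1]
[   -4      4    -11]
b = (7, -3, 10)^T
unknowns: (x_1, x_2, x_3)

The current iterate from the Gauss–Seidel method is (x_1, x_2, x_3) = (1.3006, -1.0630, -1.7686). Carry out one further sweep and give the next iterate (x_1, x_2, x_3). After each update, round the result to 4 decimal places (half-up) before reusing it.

(1.5694, -1.2274, -1.9261)

One sweep:
  x_1 = (7 - (3)·-1.0630 - (4)·-1.7686) / (11) = 1.5694
  x_2 = (-3 - (4)·1.5694 - (-1)·-1.7686) / (9) = -1.2274
  x_3 = (10 - (-4)·1.5694 - (4)·-1.2274) / (-11) = -1.9261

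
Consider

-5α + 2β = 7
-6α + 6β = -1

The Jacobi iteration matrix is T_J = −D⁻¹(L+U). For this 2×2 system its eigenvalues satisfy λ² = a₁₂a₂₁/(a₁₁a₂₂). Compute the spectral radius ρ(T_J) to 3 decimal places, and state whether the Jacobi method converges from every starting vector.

0.632

a₁₂a₂₁/(a₁₁a₂₂) = (2)·(-6) / ((-5)·(6)) = 0.400000
ρ = √|0.400000| = √0.400000 = 0.632
ρ < 1, so Jacobi converges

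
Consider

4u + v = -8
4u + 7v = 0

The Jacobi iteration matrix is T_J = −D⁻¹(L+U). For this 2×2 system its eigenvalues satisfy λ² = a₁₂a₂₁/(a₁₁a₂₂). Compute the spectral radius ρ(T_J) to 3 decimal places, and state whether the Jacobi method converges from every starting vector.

a₁₂a₂₁/(a₁₁a₂₂) = (1)·(4) / ((4)·(7)) = 0.142857
ρ = √|0.142857| = √0.142857 = 0.378
ρ < 1, so Jacobi converges

0.378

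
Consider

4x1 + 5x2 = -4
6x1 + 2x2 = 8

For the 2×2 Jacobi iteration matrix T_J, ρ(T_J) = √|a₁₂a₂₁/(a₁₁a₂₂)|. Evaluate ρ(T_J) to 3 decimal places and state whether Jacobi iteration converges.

a₁₂a₂₁/(a₁₁a₂₂) = (5)·(6) / ((4)·(2)) = 3.750000
ρ = √|3.750000| = √3.750000 = 1.936
ρ > 1, so Jacobi diverges

1.936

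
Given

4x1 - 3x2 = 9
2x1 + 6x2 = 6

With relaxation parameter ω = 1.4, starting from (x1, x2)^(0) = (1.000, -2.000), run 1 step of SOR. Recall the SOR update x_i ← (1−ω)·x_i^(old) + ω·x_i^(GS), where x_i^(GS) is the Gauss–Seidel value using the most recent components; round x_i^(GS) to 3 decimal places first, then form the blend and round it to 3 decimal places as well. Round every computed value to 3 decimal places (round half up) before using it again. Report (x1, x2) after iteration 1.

(0.650, 1.896)

Iteration 1:
  x1: GS value = (9 - (-3)·-2.000) / (4) = 0.750;  x1 ← (1−ω)·1.000 + ω·0.750 = 0.650
  x2: GS value = (6 - (2)·0.650) / (6) = 0.783;  x2 ← (1−ω)·-2.000 + ω·0.783 = 1.896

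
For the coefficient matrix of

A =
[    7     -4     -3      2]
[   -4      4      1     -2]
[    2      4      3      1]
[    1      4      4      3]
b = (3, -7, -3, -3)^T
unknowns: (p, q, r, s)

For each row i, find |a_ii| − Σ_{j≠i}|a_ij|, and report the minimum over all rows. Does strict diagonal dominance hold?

row 1: |7| − (4+3+2) = -2
row 2: |4| − (4+1+2) = -3
row 3: |3| − (2+4+1) = -4
row 4: |3| − (1+4+4) = -6
minimum over rows = -6 → not strictly diagonally dominant

-6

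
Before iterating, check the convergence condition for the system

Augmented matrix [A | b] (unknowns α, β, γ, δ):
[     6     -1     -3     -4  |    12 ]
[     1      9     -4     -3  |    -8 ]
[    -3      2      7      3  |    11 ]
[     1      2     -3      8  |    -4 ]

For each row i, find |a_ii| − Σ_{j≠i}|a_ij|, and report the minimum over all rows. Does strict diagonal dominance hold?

-2

row 1: |6| − (1+3+4) = -2
row 2: |9| − (1+4+3) = 1
row 3: |7| − (3+2+3) = -1
row 4: |8| − (1+2+3) = 2
minimum over rows = -2 → not strictly diagonally dominant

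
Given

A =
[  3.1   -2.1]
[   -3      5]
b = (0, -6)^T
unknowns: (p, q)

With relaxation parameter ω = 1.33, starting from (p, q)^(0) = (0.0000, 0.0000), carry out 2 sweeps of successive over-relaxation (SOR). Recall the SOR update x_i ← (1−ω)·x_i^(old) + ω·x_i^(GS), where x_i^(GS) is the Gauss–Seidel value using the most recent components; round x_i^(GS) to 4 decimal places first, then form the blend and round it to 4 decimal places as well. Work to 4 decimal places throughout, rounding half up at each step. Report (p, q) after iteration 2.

(-1.4380, -2.2168)

Iteration 1:
  p: GS value = (0 - (-2.1)·0.0000) / (3.1) = 0.0000;  p ← (1−ω)·0.0000 + ω·0.0000 = 0.0000
  q: GS value = (-6 - (-3)·0.0000) / (5) = -1.2000;  q ← (1−ω)·0.0000 + ω·-1.2000 = -1.5960
Iteration 2:
  p: GS value = (0 - (-2.1)·-1.5960) / (3.1) = -1.0812;  p ← (1−ω)·0.0000 + ω·-1.0812 = -1.4380
  q: GS value = (-6 - (-3)·-1.4380) / (5) = -2.0628;  q ← (1−ω)·-1.5960 + ω·-2.0628 = -2.2168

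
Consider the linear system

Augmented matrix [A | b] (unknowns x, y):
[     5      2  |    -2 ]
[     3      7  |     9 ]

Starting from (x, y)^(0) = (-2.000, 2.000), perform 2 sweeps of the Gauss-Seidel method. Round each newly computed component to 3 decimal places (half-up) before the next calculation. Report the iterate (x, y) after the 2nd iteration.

Iteration 1:
  x = (-2 - (2)·2.000) / (5) = -1.200
  y = (9 - (3)·-1.200) / (7) = 1.800
Iteration 2:
  x = (-2 - (2)·1.800) / (5) = -1.120
  y = (9 - (3)·-1.120) / (7) = 1.766

(-1.120, 1.766)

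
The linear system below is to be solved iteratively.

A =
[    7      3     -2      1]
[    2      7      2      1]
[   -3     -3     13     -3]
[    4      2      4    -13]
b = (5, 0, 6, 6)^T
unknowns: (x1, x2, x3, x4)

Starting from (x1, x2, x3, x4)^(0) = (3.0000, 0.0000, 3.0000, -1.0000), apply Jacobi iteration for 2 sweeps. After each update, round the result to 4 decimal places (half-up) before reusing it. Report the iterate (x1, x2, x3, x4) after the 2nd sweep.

(1.4537, -0.9513, 0.8140, 0.1082)

Iteration 1:
  x1 = (5 - (3)·0.0000 - (-2)·3.0000 - (1)·-1.0000) / (7) = 1.7143
  x2 = (0 - (2)·3.0000 - (2)·3.0000 - (1)·-1.0000) / (7) = -1.5714
  x3 = (6 - (-3)·3.0000 - (-3)·0.0000 - (-3)·-1.0000) / (13) = 0.9231
  x4 = (6 - (4)·3.0000 - (2)·0.0000 - (4)·3.0000) / (-13) = 1.3846
Iteration 2:
  x1 = (5 - (3)·-1.5714 - (-2)·0.9231 - (1)·1.3846) / (7) = 1.4537
  x2 = (0 - (2)·1.7143 - (2)·0.9231 - (1)·1.3846) / (7) = -0.9513
  x3 = (6 - (-3)·1.7143 - (-3)·-1.5714 - (-3)·1.3846) / (13) = 0.8140
  x4 = (6 - (4)·1.7143 - (2)·-1.5714 - (4)·0.9231) / (-13) = 0.1082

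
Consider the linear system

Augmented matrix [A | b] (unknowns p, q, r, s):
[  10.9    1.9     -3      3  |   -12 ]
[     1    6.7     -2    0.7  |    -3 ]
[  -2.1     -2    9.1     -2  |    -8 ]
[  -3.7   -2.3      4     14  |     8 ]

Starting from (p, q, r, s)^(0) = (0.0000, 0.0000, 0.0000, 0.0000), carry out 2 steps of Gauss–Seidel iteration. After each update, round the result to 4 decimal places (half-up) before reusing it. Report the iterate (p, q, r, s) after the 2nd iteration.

Iteration 1:
  p = (-12 - (1.9)·0.0000 - (-3)·0.0000 - (3)·0.0000) / (10.9) = -1.1009
  q = (-3 - (1)·-1.1009 - (-2)·0.0000 - (0.7)·0.0000) / (6.7) = -0.2834
  r = (-8 - (-2.1)·-1.1009 - (-2)·-0.2834 - (-2)·0.0000) / (9.1) = -1.1955
  s = (8 - (-3.7)·-1.1009 - (-2.3)·-0.2834 - (4)·-1.1955) / (14) = 0.5755
Iteration 2:
  p = (-12 - (1.9)·-0.2834 - (-3)·-1.1955 - (3)·0.5755) / (10.9) = -1.5389
  q = (-3 - (1)·-1.5389 - (-2)·-1.1955 - (0.7)·0.5755) / (6.7) = -0.6351
  r = (-8 - (-2.1)·-1.5389 - (-2)·-0.6351 - (-2)·0.5755) / (9.1) = -1.2474
  s = (8 - (-3.7)·-1.5389 - (-2.3)·-0.6351 - (4)·-1.2474) / (14) = 0.4168

(-1.5389, -0.6351, -1.2474, 0.4168)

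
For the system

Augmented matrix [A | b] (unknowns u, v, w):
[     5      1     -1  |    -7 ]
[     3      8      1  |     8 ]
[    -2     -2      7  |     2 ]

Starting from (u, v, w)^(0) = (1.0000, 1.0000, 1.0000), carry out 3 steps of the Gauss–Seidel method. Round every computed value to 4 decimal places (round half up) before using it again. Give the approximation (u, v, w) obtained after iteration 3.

(-1.6603, 1.5887, 0.2653)

Iteration 1:
  u = (-7 - (1)·1.0000 - (-1)·1.0000) / (5) = -1.4000
  v = (8 - (3)·-1.4000 - (1)·1.0000) / (8) = 1.4000
  w = (2 - (-2)·-1.4000 - (-2)·1.4000) / (7) = 0.2857
Iteration 2:
  u = (-7 - (1)·1.4000 - (-1)·0.2857) / (5) = -1.6229
  v = (8 - (3)·-1.6229 - (1)·0.2857) / (8) = 1.5729
  w = (2 - (-2)·-1.6229 - (-2)·1.5729) / (7) = 0.2714
Iteration 3:
  u = (-7 - (1)·1.5729 - (-1)·0.2714) / (5) = -1.6603
  v = (8 - (3)·-1.6603 - (1)·0.2714) / (8) = 1.5887
  w = (2 - (-2)·-1.6603 - (-2)·1.5887) / (7) = 0.2653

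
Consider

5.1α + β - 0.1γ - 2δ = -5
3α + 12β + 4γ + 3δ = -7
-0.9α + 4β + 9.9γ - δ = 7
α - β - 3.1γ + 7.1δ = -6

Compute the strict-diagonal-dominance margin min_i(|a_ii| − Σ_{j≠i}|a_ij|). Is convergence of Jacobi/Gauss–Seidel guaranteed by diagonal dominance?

row 1: |5.1| − (1+0.1+2) = 2
row 2: |12| − (3+4+3) = 2
row 3: |9.9| − (0.9+4+1) = 4
row 4: |7.1| − (1+1+3.1) = 2
minimum over rows = 2 → strictly diagonally dominant (convergence guaranteed)

2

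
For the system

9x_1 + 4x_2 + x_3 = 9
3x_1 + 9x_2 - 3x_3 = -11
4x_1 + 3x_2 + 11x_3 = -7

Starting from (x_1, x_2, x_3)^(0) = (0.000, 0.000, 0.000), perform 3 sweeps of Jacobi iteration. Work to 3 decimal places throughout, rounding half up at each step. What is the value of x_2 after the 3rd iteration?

-1.983

Iteration 1:
  x_1 = (9 - (4)·0.000 - (1)·0.000) / (9) = 1.000
  x_2 = (-11 - (3)·0.000 - (-3)·0.000) / (9) = -1.222
  x_3 = (-7 - (4)·0.000 - (3)·0.000) / (11) = -0.636
Iteration 2:
  x_1 = (9 - (4)·-1.222 - (1)·-0.636) / (9) = 1.614
  x_2 = (-11 - (3)·1.000 - (-3)·-0.636) / (9) = -1.768
  x_3 = (-7 - (4)·1.000 - (3)·-1.222) / (11) = -0.667
Iteration 3:
  x_1 = (9 - (4)·-1.768 - (1)·-0.667) / (9) = 1.860
  x_2 = (-11 - (3)·1.614 - (-3)·-0.667) / (9) = -1.983
  x_3 = (-7 - (4)·1.614 - (3)·-1.768) / (11) = -0.741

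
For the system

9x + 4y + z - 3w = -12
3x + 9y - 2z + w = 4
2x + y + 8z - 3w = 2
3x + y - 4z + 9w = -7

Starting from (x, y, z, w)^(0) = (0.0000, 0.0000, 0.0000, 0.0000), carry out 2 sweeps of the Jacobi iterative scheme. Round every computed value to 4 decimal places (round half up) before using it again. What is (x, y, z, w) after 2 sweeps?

(-1.8179, 1.0309, 0.2361, -0.2716)

Iteration 1:
  x = (-12 - (4)·0.0000 - (1)·0.0000 - (-3)·0.0000) / (9) = -1.3333
  y = (4 - (3)·0.0000 - (-2)·0.0000 - (1)·0.0000) / (9) = 0.4444
  z = (2 - (2)·0.0000 - (1)·0.0000 - (-3)·0.0000) / (8) = 0.2500
  w = (-7 - (3)·0.0000 - (1)·0.0000 - (-4)·0.0000) / (9) = -0.7778
Iteration 2:
  x = (-12 - (4)·0.4444 - (1)·0.2500 - (-3)·-0.7778) / (9) = -1.8179
  y = (4 - (3)·-1.3333 - (-2)·0.2500 - (1)·-0.7778) / (9) = 1.0309
  z = (2 - (2)·-1.3333 - (1)·0.4444 - (-3)·-0.7778) / (8) = 0.2361
  w = (-7 - (3)·-1.3333 - (1)·0.4444 - (-4)·0.2500) / (9) = -0.2716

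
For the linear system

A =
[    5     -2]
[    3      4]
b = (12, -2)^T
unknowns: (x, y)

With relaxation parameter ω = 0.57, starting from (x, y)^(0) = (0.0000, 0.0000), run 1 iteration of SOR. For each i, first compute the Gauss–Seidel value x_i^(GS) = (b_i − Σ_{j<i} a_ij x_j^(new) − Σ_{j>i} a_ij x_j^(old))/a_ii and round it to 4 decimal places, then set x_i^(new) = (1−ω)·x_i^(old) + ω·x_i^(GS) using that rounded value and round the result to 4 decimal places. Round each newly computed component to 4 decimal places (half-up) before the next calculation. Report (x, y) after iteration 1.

(1.3680, -0.8698)

Iteration 1:
  x: GS value = (12 - (-2)·0.0000) / (5) = 2.4000;  x ← (1−ω)·0.0000 + ω·2.4000 = 1.3680
  y: GS value = (-2 - (3)·1.3680) / (4) = -1.5260;  y ← (1−ω)·0.0000 + ω·-1.5260 = -0.8698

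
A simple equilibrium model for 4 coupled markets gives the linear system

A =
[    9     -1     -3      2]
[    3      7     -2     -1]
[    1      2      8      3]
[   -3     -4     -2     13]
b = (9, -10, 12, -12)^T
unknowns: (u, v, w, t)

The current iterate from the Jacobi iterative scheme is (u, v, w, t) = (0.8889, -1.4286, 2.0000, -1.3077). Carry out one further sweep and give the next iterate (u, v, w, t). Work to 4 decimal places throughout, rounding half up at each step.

(1.7985, -1.4249, 2.2364, -0.8498)

One sweep:
  u = (9 - (-1)·-1.4286 - (-3)·2.0000 - (2)·-1.3077) / (9) = 1.7985
  v = (-10 - (3)·0.8889 - (-2)·2.0000 - (-1)·-1.3077) / (7) = -1.4249
  w = (12 - (1)·0.8889 - (2)·-1.4286 - (3)·-1.3077) / (8) = 2.2364
  t = (-12 - (-3)·0.8889 - (-4)·-1.4286 - (-2)·2.0000) / (13) = -0.8498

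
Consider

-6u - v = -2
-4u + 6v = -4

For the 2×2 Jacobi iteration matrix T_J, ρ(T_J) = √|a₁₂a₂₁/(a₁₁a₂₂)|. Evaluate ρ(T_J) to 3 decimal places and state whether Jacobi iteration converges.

a₁₂a₂₁/(a₁₁a₂₂) = (-1)·(-4) / ((-6)·(6)) = -0.111111
ρ = √|-0.111111| = √0.111111 = 0.333
ρ < 1, so Jacobi converges

0.333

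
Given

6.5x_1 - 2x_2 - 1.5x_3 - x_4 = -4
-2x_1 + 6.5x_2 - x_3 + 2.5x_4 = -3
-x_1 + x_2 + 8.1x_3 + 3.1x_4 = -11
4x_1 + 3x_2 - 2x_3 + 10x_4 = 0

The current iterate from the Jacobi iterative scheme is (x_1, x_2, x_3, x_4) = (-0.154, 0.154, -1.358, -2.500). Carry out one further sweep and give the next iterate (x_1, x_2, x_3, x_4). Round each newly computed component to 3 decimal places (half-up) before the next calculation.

(-1.266, 0.244, -0.439, -0.256)

One sweep:
  x_1 = (-4 - (-2)·0.154 - (-1.5)·-1.358 - (-1)·-2.500) / (6.5) = -1.266
  x_2 = (-3 - (-2)·-0.154 - (-1)·-1.358 - (2.5)·-2.500) / (6.5) = 0.244
  x_3 = (-11 - (-1)·-0.154 - (1)·0.154 - (3.1)·-2.500) / (8.1) = -0.439
  x_4 = (0 - (4)·-0.154 - (3)·0.154 - (-2)·-1.358) / (10) = -0.256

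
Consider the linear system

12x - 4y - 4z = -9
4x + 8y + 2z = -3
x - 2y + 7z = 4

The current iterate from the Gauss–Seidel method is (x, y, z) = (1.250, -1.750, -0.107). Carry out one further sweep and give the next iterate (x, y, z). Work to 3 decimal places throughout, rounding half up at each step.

One sweep:
  x = (-9 - (-4)·-1.750 - (-4)·-0.107) / (12) = -1.369
  y = (-3 - (4)·-1.369 - (2)·-0.107) / (8) = 0.336
  z = (4 - (1)·-1.369 - (-2)·0.336) / (7) = 0.863

(-1.369, 0.336, 0.863)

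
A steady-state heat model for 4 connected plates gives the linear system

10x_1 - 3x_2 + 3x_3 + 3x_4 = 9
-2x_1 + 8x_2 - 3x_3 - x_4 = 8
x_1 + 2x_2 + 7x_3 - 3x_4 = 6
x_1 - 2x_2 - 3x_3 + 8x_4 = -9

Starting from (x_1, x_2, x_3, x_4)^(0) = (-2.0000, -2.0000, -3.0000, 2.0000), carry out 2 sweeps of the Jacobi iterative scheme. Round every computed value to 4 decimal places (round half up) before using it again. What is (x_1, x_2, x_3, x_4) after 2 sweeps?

Iteration 1:
  x_1 = (9 - (-3)·-2.0000 - (3)·-3.0000 - (3)·2.0000) / (10) = 0.6000
  x_2 = (8 - (-2)·-2.0000 - (-3)·-3.0000 - (-1)·2.0000) / (8) = -0.3750
  x_3 = (6 - (1)·-2.0000 - (2)·-2.0000 - (-3)·2.0000) / (7) = 2.5714
  x_4 = (-9 - (1)·-2.0000 - (-2)·-2.0000 - (-3)·-3.0000) / (8) = -2.5000
Iteration 2:
  x_1 = (9 - (-3)·-0.3750 - (3)·2.5714 - (3)·-2.5000) / (10) = 0.7661
  x_2 = (8 - (-2)·0.6000 - (-3)·2.5714 - (-1)·-2.5000) / (8) = 1.8018
  x_3 = (6 - (1)·0.6000 - (2)·-0.3750 - (-3)·-2.5000) / (7) = -0.1929
  x_4 = (-9 - (1)·0.6000 - (-2)·-0.3750 - (-3)·2.5714) / (8) = -0.3295

(0.7661, 1.8018, -0.1929, -0.3295)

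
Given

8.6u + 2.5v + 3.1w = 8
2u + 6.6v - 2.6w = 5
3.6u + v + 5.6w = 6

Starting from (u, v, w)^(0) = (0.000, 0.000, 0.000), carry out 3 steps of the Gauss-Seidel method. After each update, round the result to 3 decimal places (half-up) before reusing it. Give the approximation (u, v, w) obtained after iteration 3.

Iteration 1:
  u = (8 - (2.5)·0.000 - (3.1)·0.000) / (8.6) = 0.930
  v = (5 - (2)·0.930 - (-2.6)·0.000) / (6.6) = 0.476
  w = (6 - (3.6)·0.930 - (1)·0.476) / (5.6) = 0.389
Iteration 2:
  u = (8 - (2.5)·0.476 - (3.1)·0.389) / (8.6) = 0.652
  v = (5 - (2)·0.652 - (-2.6)·0.389) / (6.6) = 0.713
  w = (6 - (3.6)·0.652 - (1)·0.713) / (5.6) = 0.525
Iteration 3:
  u = (8 - (2.5)·0.713 - (3.1)·0.525) / (8.6) = 0.534
  v = (5 - (2)·0.534 - (-2.6)·0.525) / (6.6) = 0.803
  w = (6 - (3.6)·0.534 - (1)·0.803) / (5.6) = 0.585

(0.534, 0.803, 0.585)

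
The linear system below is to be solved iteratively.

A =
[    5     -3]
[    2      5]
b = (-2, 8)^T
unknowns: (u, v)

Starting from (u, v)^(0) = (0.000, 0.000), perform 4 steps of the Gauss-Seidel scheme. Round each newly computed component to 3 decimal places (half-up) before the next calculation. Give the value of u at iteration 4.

Iteration 1:
  u = (-2 - (-3)·0.000) / (5) = -0.400
  v = (8 - (2)·-0.400) / (5) = 1.760
Iteration 2:
  u = (-2 - (-3)·1.760) / (5) = 0.656
  v = (8 - (2)·0.656) / (5) = 1.338
Iteration 3:
  u = (-2 - (-3)·1.338) / (5) = 0.403
  v = (8 - (2)·0.403) / (5) = 1.439
Iteration 4:
  u = (-2 - (-3)·1.439) / (5) = 0.463
  v = (8 - (2)·0.463) / (5) = 1.415

0.463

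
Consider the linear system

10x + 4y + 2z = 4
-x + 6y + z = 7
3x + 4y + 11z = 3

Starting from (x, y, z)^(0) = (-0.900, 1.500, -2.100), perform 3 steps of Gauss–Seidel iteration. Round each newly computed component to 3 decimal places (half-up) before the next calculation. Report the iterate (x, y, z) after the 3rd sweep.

Iteration 1:
  x = (4 - (4)·1.500 - (2)·-2.100) / (10) = 0.220
  y = (7 - (-1)·0.220 - (1)·-2.100) / (6) = 1.553
  z = (3 - (3)·0.220 - (4)·1.553) / (11) = -0.352
Iteration 2:
  x = (4 - (4)·1.553 - (2)·-0.352) / (10) = -0.151
  y = (7 - (-1)·-0.151 - (1)·-0.352) / (6) = 1.200
  z = (3 - (3)·-0.151 - (4)·1.200) / (11) = -0.122
Iteration 3:
  x = (4 - (4)·1.200 - (2)·-0.122) / (10) = -0.056
  y = (7 - (-1)·-0.056 - (1)·-0.122) / (6) = 1.178
  z = (3 - (3)·-0.056 - (4)·1.178) / (11) = -0.140

(-0.056, 1.178, -0.140)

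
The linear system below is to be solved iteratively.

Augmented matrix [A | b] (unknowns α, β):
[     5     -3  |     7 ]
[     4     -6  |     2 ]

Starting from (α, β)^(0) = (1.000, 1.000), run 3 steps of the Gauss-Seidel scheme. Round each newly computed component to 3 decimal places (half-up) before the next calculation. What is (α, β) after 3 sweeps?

(2.000, 1.000)

Iteration 1:
  α = (7 - (-3)·1.000) / (5) = 2.000
  β = (2 - (4)·2.000) / (-6) = 1.000
Iteration 2:
  α = (7 - (-3)·1.000) / (5) = 2.000
  β = (2 - (4)·2.000) / (-6) = 1.000
Iteration 3:
  α = (7 - (-3)·1.000) / (5) = 2.000
  β = (2 - (4)·2.000) / (-6) = 1.000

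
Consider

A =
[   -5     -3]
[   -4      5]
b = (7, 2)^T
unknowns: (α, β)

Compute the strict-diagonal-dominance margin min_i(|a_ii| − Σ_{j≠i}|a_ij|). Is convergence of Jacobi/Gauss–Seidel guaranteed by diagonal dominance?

row 1: |-5| − (3) = 2
row 2: |5| − (4) = 1
minimum over rows = 1 → strictly diagonally dominant (convergence guaranteed)

1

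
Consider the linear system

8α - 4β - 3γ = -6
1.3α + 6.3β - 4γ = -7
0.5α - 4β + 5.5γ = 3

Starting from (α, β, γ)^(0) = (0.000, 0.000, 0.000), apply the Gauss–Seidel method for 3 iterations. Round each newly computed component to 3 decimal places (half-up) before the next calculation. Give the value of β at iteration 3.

Iteration 1:
  α = (-6 - (-4)·0.000 - (-3)·0.000) / (8) = -0.750
  β = (-7 - (1.3)·-0.750 - (-4)·0.000) / (6.3) = -0.956
  γ = (3 - (0.5)·-0.750 - (-4)·-0.956) / (5.5) = -0.082
Iteration 2:
  α = (-6 - (-4)·-0.956 - (-3)·-0.082) / (8) = -1.259
  β = (-7 - (1.3)·-1.259 - (-4)·-0.082) / (6.3) = -0.903
  γ = (3 - (0.5)·-1.259 - (-4)·-0.903) / (5.5) = 0.003
Iteration 3:
  α = (-6 - (-4)·-0.903 - (-3)·0.003) / (8) = -1.200
  β = (-7 - (1.3)·-1.200 - (-4)·0.003) / (6.3) = -0.862
  γ = (3 - (0.5)·-1.200 - (-4)·-0.862) / (5.5) = 0.028

-0.862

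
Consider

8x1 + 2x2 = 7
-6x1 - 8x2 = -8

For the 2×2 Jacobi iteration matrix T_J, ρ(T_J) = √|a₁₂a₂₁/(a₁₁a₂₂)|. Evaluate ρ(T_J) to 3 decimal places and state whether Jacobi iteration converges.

0.433

a₁₂a₂₁/(a₁₁a₂₂) = (2)·(-6) / ((8)·(-8)) = 0.187500
ρ = √|0.187500| = √0.187500 = 0.433
ρ < 1, so Jacobi converges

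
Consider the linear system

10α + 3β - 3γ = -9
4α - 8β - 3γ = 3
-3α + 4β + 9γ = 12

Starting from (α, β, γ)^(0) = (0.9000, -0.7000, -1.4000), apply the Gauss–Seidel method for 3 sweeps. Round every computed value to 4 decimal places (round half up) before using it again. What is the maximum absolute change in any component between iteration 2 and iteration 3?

Iteration 1:
  α = (-9 - (3)·-0.7000 - (-3)·-1.4000) / (10) = -1.1100
  β = (3 - (4)·-1.1100 - (-3)·-1.4000) / (-8) = -0.4050
  γ = (12 - (-3)·-1.1100 - (4)·-0.4050) / (9) = 1.1433
Iteration 2:
  α = (-9 - (3)·-0.4050 - (-3)·1.1433) / (10) = -0.4355
  β = (3 - (4)·-0.4355 - (-3)·1.1433) / (-8) = -1.0215
  γ = (12 - (-3)·-0.4355 - (4)·-1.0215) / (9) = 1.6422
Iteration 3:
  α = (-9 - (3)·-1.0215 - (-3)·1.6422) / (10) = -0.1009
  β = (3 - (4)·-0.1009 - (-3)·1.6422) / (-8) = -1.0413
  γ = (12 - (-3)·-0.1009 - (4)·-1.0413) / (9) = 1.7625
Change: (0.3346, -0.0198, 0.1203) → max |·| = 0.3346

0.3346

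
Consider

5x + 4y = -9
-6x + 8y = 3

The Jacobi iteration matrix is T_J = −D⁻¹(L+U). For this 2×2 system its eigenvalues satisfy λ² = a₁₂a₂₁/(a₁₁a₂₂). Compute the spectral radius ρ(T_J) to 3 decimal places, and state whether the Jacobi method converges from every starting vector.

0.775

a₁₂a₂₁/(a₁₁a₂₂) = (4)·(-6) / ((5)·(8)) = -0.600000
ρ = √|-0.600000| = √0.600000 = 0.775
ρ < 1, so Jacobi converges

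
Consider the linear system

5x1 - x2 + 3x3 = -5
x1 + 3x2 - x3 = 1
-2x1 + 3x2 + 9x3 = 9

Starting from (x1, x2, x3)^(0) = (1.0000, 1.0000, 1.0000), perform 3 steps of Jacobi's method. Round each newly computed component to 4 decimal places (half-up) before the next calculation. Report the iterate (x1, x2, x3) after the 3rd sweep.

Iteration 1:
  x1 = (-5 - (-1)·1.0000 - (3)·1.0000) / (5) = -1.4000
  x2 = (1 - (1)·1.0000 - (-1)·1.0000) / (3) = 0.3333
  x3 = (9 - (-2)·1.0000 - (3)·1.0000) / (9) = 0.8889
Iteration 2:
  x1 = (-5 - (-1)·0.3333 - (3)·0.8889) / (5) = -1.4667
  x2 = (1 - (1)·-1.4000 - (-1)·0.8889) / (3) = 1.0963
  x3 = (9 - (-2)·-1.4000 - (3)·0.3333) / (9) = 0.5778
Iteration 3:
  x1 = (-5 - (-1)·1.0963 - (3)·0.5778) / (5) = -1.1274
  x2 = (1 - (1)·-1.4667 - (-1)·0.5778) / (3) = 1.0148
  x3 = (9 - (-2)·-1.4667 - (3)·1.0963) / (9) = 0.3086

(-1.1274, 1.0148, 0.3086)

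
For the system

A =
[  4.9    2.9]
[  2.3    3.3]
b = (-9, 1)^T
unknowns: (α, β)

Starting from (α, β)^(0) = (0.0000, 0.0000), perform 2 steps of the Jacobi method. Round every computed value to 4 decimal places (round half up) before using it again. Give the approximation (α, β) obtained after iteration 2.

(-2.0161, 1.5832)

Iteration 1:
  α = (-9 - (2.9)·0.0000) / (4.9) = -1.8367
  β = (1 - (2.3)·0.0000) / (3.3) = 0.3030
Iteration 2:
  α = (-9 - (2.9)·0.3030) / (4.9) = -2.0161
  β = (1 - (2.3)·-1.8367) / (3.3) = 1.5832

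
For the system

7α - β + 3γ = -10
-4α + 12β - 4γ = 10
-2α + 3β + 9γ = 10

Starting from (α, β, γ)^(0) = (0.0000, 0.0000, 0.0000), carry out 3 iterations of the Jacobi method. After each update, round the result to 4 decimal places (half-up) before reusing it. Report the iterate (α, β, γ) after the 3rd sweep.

(-1.5457, 0.4101, 0.4718)

Iteration 1:
  α = (-10 - (-1)·0.0000 - (3)·0.0000) / (7) = -1.4286
  β = (10 - (-4)·0.0000 - (-4)·0.0000) / (12) = 0.8333
  γ = (10 - (-2)·0.0000 - (3)·0.0000) / (9) = 1.1111
Iteration 2:
  α = (-10 - (-1)·0.8333 - (3)·1.1111) / (7) = -1.7857
  β = (10 - (-4)·-1.4286 - (-4)·1.1111) / (12) = 0.7275
  γ = (10 - (-2)·-1.4286 - (3)·0.8333) / (9) = 0.5159
Iteration 3:
  α = (-10 - (-1)·0.7275 - (3)·0.5159) / (7) = -1.5457
  β = (10 - (-4)·-1.7857 - (-4)·0.5159) / (12) = 0.4101
  γ = (10 - (-2)·-1.7857 - (3)·0.7275) / (9) = 0.4718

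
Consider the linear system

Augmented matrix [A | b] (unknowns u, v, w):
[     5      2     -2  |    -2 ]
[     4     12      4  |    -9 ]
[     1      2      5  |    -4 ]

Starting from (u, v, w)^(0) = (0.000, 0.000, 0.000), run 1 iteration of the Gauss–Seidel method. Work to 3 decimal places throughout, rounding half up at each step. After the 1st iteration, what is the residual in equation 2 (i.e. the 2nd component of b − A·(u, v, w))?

1.896

Iteration 1:
  u = (-2 - (2)·0.000 - (-2)·0.000) / (5) = -0.400
  v = (-9 - (4)·-0.400 - (4)·0.000) / (12) = -0.617
  w = (-4 - (1)·-0.400 - (2)·-0.617) / (5) = -0.473
Residual b − A·x = (0.288, 1.896, -0.001)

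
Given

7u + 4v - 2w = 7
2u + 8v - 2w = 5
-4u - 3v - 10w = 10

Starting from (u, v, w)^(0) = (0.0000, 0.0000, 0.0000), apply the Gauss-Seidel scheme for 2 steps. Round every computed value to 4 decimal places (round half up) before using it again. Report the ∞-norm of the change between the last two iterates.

0.6464

Iteration 1:
  u = (7 - (4)·0.0000 - (-2)·0.0000) / (7) = 1.0000
  v = (5 - (2)·1.0000 - (-2)·0.0000) / (8) = 0.3750
  w = (10 - (-4)·1.0000 - (-3)·0.3750) / (-10) = -1.5125
Iteration 2:
  u = (7 - (4)·0.3750 - (-2)·-1.5125) / (7) = 0.3536
  v = (5 - (2)·0.3536 - (-2)·-1.5125) / (8) = 0.1585
  w = (10 - (-4)·0.3536 - (-3)·0.1585) / (-10) = -1.1890
Change: (-0.6464, -0.2165, 0.3235) → max |·| = 0.6464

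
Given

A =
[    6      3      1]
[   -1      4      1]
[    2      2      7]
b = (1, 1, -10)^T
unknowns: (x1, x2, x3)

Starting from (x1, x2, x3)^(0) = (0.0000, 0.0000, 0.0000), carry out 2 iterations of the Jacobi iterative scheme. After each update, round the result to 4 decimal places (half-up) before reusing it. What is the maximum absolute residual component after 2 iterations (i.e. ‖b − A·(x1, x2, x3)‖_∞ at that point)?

1.0776

Iteration 1:
  x1 = (1 - (3)·0.0000 - (1)·0.0000) / (6) = 0.1667
  x2 = (1 - (-1)·0.0000 - (1)·0.0000) / (4) = 0.2500
  x3 = (-10 - (2)·0.0000 - (2)·0.0000) / (7) = -1.4286
Iteration 2:
  x1 = (1 - (3)·0.2500 - (1)·-1.4286) / (6) = 0.2798
  x2 = (1 - (-1)·0.1667 - (1)·-1.4286) / (4) = 0.6488
  x3 = (-10 - (2)·0.1667 - (2)·0.2500) / (7) = -1.5476
Residual b − A·x = (-1.0776, 0.2322, -1.0240); ∞-norm = 1.0776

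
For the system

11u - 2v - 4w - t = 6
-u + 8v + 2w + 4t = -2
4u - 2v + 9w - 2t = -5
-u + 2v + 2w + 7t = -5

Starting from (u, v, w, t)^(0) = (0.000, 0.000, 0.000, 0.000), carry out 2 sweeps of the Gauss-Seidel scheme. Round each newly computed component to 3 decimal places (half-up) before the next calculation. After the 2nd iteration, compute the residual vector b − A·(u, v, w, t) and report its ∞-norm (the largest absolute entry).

1.128

Iteration 1:
  u = (6 - (-2)·0.000 - (-4)·0.000 - (-1)·0.000) / (11) = 0.545
  v = (-2 - (-1)·0.545 - (2)·0.000 - (4)·0.000) / (8) = -0.182
  w = (-5 - (4)·0.545 - (-2)·-0.182 - (-2)·0.000) / (9) = -0.838
  t = (-5 - (-1)·0.545 - (2)·-0.182 - (2)·-0.838) / (7) = -0.345
Iteration 2:
  u = (6 - (-2)·-0.182 - (-4)·-0.838 - (-1)·-0.345) / (11) = 0.176
  v = (-2 - (-1)·0.176 - (2)·-0.838 - (4)·-0.345) / (8) = 0.154
  w = (-5 - (4)·0.176 - (-2)·0.154 - (-2)·-0.345) / (9) = -0.676
  t = (-5 - (-1)·0.176 - (2)·0.154 - (2)·-0.676) / (7) = -0.540
Residual b − A·x = (1.128, 0.456, -0.392, 0.000); ∞-norm = 1.128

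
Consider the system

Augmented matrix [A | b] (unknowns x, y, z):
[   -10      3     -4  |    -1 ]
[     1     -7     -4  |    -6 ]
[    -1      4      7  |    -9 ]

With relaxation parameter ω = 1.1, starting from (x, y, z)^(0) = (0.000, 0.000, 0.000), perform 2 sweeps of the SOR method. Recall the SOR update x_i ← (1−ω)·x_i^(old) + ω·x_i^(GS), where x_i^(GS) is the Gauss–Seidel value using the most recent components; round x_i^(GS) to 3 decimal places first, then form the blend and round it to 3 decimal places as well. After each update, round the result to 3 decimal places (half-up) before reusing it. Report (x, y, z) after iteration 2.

(1.296, 2.309, -2.462)

Iteration 1:
  x: GS value = (-1 - (3)·0.000 - (-4)·0.000) / (-10) = 0.100;  x ← (1−ω)·0.000 + ω·0.100 = 0.110
  y: GS value = (-6 - (1)·0.110 - (-4)·0.000) / (-7) = 0.873;  y ← (1−ω)·0.000 + ω·0.873 = 0.960
  z: GS value = (-9 - (-1)·0.110 - (4)·0.960) / (7) = -1.819;  z ← (1−ω)·0.000 + ω·-1.819 = -2.001
Iteration 2:
  x: GS value = (-1 - (3)·0.960 - (-4)·-2.001) / (-10) = 1.188;  x ← (1−ω)·0.110 + ω·1.188 = 1.296
  y: GS value = (-6 - (1)·1.296 - (-4)·-2.001) / (-7) = 2.186;  y ← (1−ω)·0.960 + ω·2.186 = 2.309
  z: GS value = (-9 - (-1)·1.296 - (4)·2.309) / (7) = -2.420;  z ← (1−ω)·-2.001 + ω·-2.420 = -2.462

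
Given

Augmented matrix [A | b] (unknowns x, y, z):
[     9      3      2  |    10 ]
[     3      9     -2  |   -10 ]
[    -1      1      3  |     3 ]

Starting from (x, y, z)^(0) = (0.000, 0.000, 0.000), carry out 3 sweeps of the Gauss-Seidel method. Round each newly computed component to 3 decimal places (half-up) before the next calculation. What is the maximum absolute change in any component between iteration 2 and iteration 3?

0.107

Iteration 1:
  x = (10 - (3)·0.000 - (2)·0.000) / (9) = 1.111
  y = (-10 - (3)·1.111 - (-2)·0.000) / (9) = -1.481
  z = (3 - (-1)·1.111 - (1)·-1.481) / (3) = 1.864
Iteration 2:
  x = (10 - (3)·-1.481 - (2)·1.864) / (9) = 1.191
  y = (-10 - (3)·1.191 - (-2)·1.864) / (9) = -1.094
  z = (3 - (-1)·1.191 - (1)·-1.094) / (3) = 1.762
Iteration 3:
  x = (10 - (3)·-1.094 - (2)·1.762) / (9) = 1.084
  y = (-10 - (3)·1.084 - (-2)·1.762) / (9) = -1.081
  z = (3 - (-1)·1.084 - (1)·-1.081) / (3) = 1.722
Change: (-0.107, 0.013, -0.040) → max |·| = 0.107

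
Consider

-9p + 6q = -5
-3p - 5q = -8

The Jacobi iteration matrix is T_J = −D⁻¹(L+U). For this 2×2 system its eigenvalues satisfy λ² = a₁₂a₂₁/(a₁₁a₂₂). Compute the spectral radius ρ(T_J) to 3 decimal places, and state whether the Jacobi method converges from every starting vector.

0.632

a₁₂a₂₁/(a₁₁a₂₂) = (6)·(-3) / ((-9)·(-5)) = -0.400000
ρ = √|-0.400000| = √0.400000 = 0.632
ρ < 1, so Jacobi converges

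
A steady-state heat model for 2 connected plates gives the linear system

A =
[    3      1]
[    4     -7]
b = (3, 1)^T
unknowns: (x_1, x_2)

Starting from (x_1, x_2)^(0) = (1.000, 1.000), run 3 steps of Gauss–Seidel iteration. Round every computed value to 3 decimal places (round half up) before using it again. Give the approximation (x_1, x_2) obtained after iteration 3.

(0.872, 0.355)

Iteration 1:
  x_1 = (3 - (1)·1.000) / (3) = 0.667
  x_2 = (1 - (4)·0.667) / (-7) = 0.238
Iteration 2:
  x_1 = (3 - (1)·0.238) / (3) = 0.921
  x_2 = (1 - (4)·0.921) / (-7) = 0.383
Iteration 3:
  x_1 = (3 - (1)·0.383) / (3) = 0.872
  x_2 = (1 - (4)·0.872) / (-7) = 0.355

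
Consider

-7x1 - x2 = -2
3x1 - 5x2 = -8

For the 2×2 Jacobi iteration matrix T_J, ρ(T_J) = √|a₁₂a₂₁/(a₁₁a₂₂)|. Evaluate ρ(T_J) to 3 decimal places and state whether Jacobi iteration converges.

a₁₂a₂₁/(a₁₁a₂₂) = (-1)·(3) / ((-7)·(-5)) = -0.085714
ρ = √|-0.085714| = √0.085714 = 0.293
ρ < 1, so Jacobi converges

0.293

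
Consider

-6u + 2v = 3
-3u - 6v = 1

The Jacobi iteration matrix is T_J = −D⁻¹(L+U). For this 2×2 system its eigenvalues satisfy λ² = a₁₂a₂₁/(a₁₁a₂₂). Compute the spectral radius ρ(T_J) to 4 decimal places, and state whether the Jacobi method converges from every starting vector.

0.4082

a₁₂a₂₁/(a₁₁a₂₂) = (2)·(-3) / ((-6)·(-6)) = -0.166667
ρ = √|-0.166667| = √0.166667 = 0.4082
ρ < 1, so Jacobi converges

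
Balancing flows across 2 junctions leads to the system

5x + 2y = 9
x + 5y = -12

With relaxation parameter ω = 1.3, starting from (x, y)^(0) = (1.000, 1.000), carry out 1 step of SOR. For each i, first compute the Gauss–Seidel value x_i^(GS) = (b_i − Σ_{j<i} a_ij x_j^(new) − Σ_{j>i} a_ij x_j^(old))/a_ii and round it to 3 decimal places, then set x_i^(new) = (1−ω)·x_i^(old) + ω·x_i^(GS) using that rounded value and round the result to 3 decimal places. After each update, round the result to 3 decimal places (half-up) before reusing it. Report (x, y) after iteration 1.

Iteration 1:
  x: GS value = (9 - (2)·1.000) / (5) = 1.400;  x ← (1−ω)·1.000 + ω·1.400 = 1.520
  y: GS value = (-12 - (1)·1.520) / (5) = -2.704;  y ← (1−ω)·1.000 + ω·-2.704 = -3.815

(1.520, -3.815)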